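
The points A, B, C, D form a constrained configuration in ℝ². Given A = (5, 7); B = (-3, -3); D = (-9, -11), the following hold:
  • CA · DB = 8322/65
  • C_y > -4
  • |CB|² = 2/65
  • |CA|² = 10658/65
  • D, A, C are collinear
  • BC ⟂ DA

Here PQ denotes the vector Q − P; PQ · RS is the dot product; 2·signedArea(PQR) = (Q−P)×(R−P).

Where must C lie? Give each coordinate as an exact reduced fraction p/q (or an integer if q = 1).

C = (-186/65, -202/65)

1. C_x = -186/65  [D, A, C are collinear ∩ BC ⟂ DA]
2. C_y = -202/65  [D, A, C are collinear ∩ BC ⟂ DA]
   → C = (-186/65, -202/65)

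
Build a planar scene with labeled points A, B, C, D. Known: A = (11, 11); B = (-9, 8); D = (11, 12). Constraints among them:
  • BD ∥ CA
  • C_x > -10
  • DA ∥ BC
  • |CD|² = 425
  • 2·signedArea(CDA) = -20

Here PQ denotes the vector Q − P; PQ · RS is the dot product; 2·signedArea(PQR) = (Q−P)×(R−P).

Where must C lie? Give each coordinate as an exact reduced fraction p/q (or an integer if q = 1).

1. C_x = -9  [BD ∥ CA ∩ DA ∥ BC]
2. C_y = 7  [BD ∥ CA ∩ DA ∥ BC]
   → C = (-9, 7)

C = (-9, 7)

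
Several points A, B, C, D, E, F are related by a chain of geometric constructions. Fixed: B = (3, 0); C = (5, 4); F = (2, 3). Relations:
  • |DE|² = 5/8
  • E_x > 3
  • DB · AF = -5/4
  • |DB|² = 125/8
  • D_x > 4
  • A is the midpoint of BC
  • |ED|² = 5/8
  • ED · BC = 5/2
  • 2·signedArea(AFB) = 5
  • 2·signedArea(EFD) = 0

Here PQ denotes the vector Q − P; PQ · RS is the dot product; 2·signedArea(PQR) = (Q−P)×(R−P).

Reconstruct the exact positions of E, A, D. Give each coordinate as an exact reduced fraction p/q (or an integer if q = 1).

1. A_x = 4  [A is the midpoint of BC]
2. A_y = 2  [A is the midpoint of BC]
   → A = (4, 2)
3. D_x = 17/4  [line 2·x + -1·y + -19/4 = 0 ∩ |DB|² = 125/8]
4. D_y = 15/4  [line 2·x + -1·y + -19/4 = 0 ∩ |DB|² = 125/8]
   → D = (17/4, 15/4)
5. E_x = 7/2  [2·signedArea(EFD) = 0 ∩ ED · BC = 5/2]
6. E_y = 7/2  [2·signedArea(EFD) = 0 ∩ ED · BC = 5/2]
   → E = (7/2, 7/2)

A = (4, 2)
D = (17/4, 15/4)
E = (7/2, 7/2)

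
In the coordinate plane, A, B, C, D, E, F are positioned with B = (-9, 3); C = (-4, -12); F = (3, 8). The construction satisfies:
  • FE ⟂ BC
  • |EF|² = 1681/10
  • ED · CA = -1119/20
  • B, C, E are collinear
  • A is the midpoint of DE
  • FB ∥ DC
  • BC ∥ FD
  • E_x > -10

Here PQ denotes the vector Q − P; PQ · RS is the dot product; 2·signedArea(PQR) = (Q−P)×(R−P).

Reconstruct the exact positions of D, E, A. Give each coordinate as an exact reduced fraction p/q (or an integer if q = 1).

A = (-13/20, -31/20)
D = (8, -7)
E = (-93/10, 39/10)

1. D_x = 8  [FB ∥ DC ∩ BC ∥ FD]
2. D_y = -7  [FB ∥ DC ∩ BC ∥ FD]
   → D = (8, -7)
3. E_x = -93/10  [B, C, E are collinear ∩ FE ⟂ BC]
4. E_y = 39/10  [B, C, E are collinear ∩ FE ⟂ BC]
   → E = (-93/10, 39/10)
5. A_x = -13/20  [A is the midpoint of DE]
6. A_y = -31/20  [A is the midpoint of DE]
   → A = (-13/20, -31/20)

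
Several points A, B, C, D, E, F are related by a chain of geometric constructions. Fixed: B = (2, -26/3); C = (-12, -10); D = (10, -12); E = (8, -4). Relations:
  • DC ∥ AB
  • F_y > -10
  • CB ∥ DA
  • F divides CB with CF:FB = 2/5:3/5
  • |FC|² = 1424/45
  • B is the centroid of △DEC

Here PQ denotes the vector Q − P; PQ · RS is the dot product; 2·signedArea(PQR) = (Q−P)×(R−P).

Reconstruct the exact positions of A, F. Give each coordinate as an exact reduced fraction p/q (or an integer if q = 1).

A = (24, -32/3)
F = (-32/5, -142/15)

1. A_x = 24  [DC ∥ AB ∩ CB ∥ DA]
2. A_y = -32/3  [DC ∥ AB ∩ CB ∥ DA]
   → A = (24, -32/3)
3. F_x = -32/5  [F divides CB with CF:FB = 2/5:3/5]
4. F_y = -142/15  [F divides CB with CF:FB = 2/5:3/5]
   → F = (-32/5, -142/15)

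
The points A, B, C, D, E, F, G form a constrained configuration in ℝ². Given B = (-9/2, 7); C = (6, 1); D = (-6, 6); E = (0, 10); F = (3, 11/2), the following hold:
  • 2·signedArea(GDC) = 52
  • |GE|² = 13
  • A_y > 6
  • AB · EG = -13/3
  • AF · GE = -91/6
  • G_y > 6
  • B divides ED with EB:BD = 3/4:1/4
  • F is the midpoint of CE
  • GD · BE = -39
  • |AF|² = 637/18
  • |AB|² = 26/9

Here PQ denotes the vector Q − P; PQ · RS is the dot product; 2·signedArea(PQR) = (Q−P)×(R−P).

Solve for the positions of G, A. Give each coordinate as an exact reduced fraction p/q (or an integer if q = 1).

1. G_x = 2  [2·signedArea(GDC) = 52 ∩ GD · BE = -39]
2. G_y = 7  [2·signedArea(GDC) = 52 ∩ GD · BE = -39]
   → G = (2, 7)
3. A_x = -17/6  [line -2·x + 3·y + -77/3 = 0 ∩ |AB|² = 26/9]
4. A_y = 20/3  [line -2·x + 3·y + -77/3 = 0 ∩ |AB|² = 26/9]
   → A = (-17/6, 20/3)

A = (-17/6, 20/3)
G = (2, 7)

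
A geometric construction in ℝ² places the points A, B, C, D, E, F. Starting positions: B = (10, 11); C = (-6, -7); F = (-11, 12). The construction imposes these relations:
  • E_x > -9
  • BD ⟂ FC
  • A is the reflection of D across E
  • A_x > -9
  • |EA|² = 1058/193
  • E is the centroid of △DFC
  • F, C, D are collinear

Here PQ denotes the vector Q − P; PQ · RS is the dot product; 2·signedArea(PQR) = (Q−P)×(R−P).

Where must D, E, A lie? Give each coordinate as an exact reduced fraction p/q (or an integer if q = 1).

1. D_x = -1813/193  [F, C, D are collinear ∩ BD ⟂ FC]
2. D_y = 1138/193  [F, C, D are collinear ∩ BD ⟂ FC]
   → D = (-1813/193, 1138/193)
3. E_x = -1698/193  [E is the centroid of △DFC]
4. E_y = 701/193  [E is the centroid of △DFC]
   → E = (-1698/193, 701/193)
5. A_x = -1583/193  [A is the reflection of D across E]
6. A_y = 264/193  [A is the reflection of D across E]
   → A = (-1583/193, 264/193)

A = (-1583/193, 264/193)
D = (-1813/193, 1138/193)
E = (-1698/193, 701/193)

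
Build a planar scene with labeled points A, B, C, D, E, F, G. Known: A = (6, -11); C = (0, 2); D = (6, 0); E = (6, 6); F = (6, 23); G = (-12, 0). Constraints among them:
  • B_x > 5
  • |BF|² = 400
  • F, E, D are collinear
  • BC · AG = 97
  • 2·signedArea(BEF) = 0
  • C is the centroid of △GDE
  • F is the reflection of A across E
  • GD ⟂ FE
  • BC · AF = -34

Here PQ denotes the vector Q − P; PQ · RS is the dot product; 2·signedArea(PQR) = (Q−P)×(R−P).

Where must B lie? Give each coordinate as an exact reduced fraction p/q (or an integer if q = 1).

1. B_x = 6  [2·signedArea(BEF) = 0 ∩ BC · AF = -34]
2. B_y = 3  [2·signedArea(BEF) = 0 ∩ BC · AF = -34]
   → B = (6, 3)

B = (6, 3)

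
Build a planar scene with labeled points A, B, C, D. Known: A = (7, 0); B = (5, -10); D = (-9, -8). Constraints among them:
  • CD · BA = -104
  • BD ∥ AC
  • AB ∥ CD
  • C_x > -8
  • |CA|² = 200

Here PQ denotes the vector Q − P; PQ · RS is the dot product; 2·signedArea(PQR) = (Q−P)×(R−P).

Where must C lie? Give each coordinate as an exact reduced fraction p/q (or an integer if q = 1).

C = (-7, 2)

1. C_x = -7  [AB ∥ CD ∩ BD ∥ AC]
2. C_y = 2  [AB ∥ CD ∩ BD ∥ AC]
   → C = (-7, 2)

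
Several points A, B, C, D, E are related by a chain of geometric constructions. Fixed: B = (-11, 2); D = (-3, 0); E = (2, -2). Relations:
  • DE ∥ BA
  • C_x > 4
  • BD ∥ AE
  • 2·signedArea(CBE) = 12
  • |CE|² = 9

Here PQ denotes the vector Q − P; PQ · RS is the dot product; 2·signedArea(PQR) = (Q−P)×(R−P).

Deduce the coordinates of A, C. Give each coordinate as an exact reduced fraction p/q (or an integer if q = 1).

A = (-6, 0)
C = (5, -2)

1. A_x = -6  [BD ∥ AE ∩ DE ∥ BA]
2. A_y = 0  [BD ∥ AE ∩ DE ∥ BA]
   → A = (-6, 0)
3. C_x = 5  [line 4·x + 13·y + 6 = 0 ∩ |CE|² = 9]
4. C_y = -2  [line 4·x + 13·y + 6 = 0 ∩ |CE|² = 9]
   → C = (5, -2)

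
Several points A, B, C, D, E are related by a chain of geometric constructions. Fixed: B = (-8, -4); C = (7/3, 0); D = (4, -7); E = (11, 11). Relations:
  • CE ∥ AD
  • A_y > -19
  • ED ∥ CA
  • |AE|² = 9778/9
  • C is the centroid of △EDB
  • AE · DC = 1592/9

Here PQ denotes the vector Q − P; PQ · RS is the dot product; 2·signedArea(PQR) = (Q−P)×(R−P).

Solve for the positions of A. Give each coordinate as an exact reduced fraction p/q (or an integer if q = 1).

1. A_x = -14/3  [CE ∥ AD ∩ ED ∥ CA]
2. A_y = -18  [CE ∥ AD ∩ ED ∥ CA]
   → A = (-14/3, -18)

A = (-14/3, -18)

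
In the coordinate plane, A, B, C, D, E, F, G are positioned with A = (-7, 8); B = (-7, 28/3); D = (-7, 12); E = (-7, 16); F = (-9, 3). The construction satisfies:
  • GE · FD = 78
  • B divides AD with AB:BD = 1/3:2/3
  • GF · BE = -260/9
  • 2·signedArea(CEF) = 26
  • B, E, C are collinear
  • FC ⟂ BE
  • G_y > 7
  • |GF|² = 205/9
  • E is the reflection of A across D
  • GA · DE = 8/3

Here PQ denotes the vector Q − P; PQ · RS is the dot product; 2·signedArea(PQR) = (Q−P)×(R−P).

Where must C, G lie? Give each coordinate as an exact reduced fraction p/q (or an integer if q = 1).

C = (-7, 3)
G = (-7, 22/3)

1. C_x = -7  [B, E, C are collinear ∩ FC ⟂ BE]
2. C_y = 3  [B, E, C are collinear ∩ FC ⟂ BE]
   → C = (-7, 3)
3. G_x = -7  [GF · BE = -260/9 ∩ GE · FD = 78]
4. G_y = 22/3  [GF · BE = -260/9 ∩ GE · FD = 78]
   → G = (-7, 22/3)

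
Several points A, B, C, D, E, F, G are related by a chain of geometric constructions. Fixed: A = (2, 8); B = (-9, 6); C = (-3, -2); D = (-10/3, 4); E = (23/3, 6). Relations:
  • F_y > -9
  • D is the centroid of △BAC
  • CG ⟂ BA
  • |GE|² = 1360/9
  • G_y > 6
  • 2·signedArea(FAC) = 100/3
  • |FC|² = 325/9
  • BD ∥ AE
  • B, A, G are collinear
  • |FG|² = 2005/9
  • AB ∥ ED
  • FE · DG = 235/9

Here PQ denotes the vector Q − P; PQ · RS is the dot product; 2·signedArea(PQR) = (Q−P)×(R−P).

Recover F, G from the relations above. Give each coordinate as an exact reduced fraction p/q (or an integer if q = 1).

1. G_x = -23/5  [B, A, G are collinear ∩ CG ⟂ BA]
2. G_y = 34/5  [B, A, G are collinear ∩ CG ⟂ BA]
   → G = (-23/5, 34/5)
3. F_x = -8/3  [FE · DG = 235/9 ∩ 2·signedArea(FAC) = 100/3]
4. F_y = -8  [FE · DG = 235/9 ∩ 2·signedArea(FAC) = 100/3]
   → F = (-8/3, -8)

F = (-8/3, -8)
G = (-23/5, 34/5)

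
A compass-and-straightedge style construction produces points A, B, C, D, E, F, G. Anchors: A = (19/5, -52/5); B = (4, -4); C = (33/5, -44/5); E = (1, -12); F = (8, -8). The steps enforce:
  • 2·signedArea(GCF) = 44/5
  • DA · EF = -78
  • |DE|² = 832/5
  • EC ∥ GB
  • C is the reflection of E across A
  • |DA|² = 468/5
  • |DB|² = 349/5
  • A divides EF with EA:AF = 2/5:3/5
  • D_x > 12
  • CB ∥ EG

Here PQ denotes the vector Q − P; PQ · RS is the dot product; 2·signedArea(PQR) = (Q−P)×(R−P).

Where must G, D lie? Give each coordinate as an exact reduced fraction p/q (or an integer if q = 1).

D = (61/5, -28/5)
G = (-8/5, -36/5)

1. G_x = -8/5  [EC ∥ GB ∩ CB ∥ EG]
2. G_y = -36/5  [EC ∥ GB ∩ CB ∥ EG]
   → G = (-8/5, -36/5)
3. D_x = 61/5  [line -7·x + -4·y + 63 = 0 ∩ |DE|² = 832/5]
4. D_y = -28/5  [line -7·x + -4·y + 63 = 0 ∩ |DE|² = 832/5]
   → D = (61/5, -28/5)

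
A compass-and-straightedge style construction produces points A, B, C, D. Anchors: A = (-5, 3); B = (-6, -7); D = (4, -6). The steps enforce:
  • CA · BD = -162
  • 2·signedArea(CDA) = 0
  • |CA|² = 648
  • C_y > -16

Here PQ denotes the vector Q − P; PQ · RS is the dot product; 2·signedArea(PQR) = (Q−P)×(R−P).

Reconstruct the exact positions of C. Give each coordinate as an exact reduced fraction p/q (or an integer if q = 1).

C = (13, -15)

1. C_x = 13  [2·signedArea(CDA) = 0 ∩ CA · BD = -162]
2. C_y = -15  [2·signedArea(CDA) = 0 ∩ CA · BD = -162]
   → C = (13, -15)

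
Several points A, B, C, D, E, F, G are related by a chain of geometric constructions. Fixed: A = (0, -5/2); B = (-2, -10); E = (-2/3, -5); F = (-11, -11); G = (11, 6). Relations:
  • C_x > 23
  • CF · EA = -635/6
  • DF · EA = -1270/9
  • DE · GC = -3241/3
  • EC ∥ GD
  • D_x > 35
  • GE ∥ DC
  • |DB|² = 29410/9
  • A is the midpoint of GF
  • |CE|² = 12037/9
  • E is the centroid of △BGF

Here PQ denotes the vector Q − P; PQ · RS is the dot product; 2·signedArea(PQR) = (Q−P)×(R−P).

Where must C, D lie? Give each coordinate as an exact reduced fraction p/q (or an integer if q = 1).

C = (24, 22)
D = (107/3, 33)

1. C_x = 24  [line -2/3·x + -5/2·y + 71 = 0 ∩ |CE|² = 12037/9]
2. C_y = 22  [line -2/3·x + -5/2·y + 71 = 0 ∩ |CE|² = 12037/9]
   → C = (24, 22)
3. D_x = 107/3  [GE ∥ DC ∩ EC ∥ GD]
4. D_y = 33  [GE ∥ DC ∩ EC ∥ GD]
   → D = (107/3, 33)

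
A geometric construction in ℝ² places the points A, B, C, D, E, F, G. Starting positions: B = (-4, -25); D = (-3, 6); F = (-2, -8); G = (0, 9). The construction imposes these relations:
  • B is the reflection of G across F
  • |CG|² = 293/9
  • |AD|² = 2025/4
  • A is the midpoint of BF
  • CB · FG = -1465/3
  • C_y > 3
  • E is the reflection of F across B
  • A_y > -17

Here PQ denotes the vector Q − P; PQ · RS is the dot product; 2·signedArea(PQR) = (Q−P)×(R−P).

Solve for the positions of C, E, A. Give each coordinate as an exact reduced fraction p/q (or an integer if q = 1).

1. C_x = -2/3  [line -2·x + -17·y + 166/3 = 0 ∩ |CG|² = 293/9]
2. C_y = 10/3  [line -2·x + -17·y + 166/3 = 0 ∩ |CG|² = 293/9]
   → C = (-2/3, 10/3)
3. E_x = -6  [E is the reflection of F across B]
4. E_y = -42  [E is the reflection of F across B]
   → E = (-6, -42)
5. A_x = -3  [A is the midpoint of BF]
6. A_y = -33/2  [A is the midpoint of BF]
   → A = (-3, -33/2)

A = (-3, -33/2)
C = (-2/3, 10/3)
E = (-6, -42)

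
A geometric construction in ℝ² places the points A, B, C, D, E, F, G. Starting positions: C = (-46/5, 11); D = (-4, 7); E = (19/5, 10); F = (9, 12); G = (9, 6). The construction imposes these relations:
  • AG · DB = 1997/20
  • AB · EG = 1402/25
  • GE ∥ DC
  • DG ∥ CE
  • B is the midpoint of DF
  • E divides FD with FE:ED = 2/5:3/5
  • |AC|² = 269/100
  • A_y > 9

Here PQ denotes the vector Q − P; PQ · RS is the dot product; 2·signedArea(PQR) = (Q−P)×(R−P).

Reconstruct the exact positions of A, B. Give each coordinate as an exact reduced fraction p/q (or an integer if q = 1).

1. B_x = 5/2  [B is the midpoint of DF]
2. B_y = 19/2  [B is the midpoint of DF]
   → B = (5/2, 19/2)
3. A_x = -79/10  [AG · DB = 1997/20 ∩ AB · EG = 1402/25]
4. A_y = 10  [AG · DB = 1997/20 ∩ AB · EG = 1402/25]
   → A = (-79/10, 10)

A = (-79/10, 10)
B = (5/2, 19/2)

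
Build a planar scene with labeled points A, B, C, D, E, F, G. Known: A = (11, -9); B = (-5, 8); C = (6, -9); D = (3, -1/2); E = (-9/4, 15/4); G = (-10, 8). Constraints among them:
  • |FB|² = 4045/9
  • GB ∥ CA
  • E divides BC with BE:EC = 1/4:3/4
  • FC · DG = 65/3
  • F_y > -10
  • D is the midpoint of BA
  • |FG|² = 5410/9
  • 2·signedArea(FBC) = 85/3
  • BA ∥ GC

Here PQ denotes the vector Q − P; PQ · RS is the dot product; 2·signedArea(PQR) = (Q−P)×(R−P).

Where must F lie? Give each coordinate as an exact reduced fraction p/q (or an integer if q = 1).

F = (23/3, -9)

1. F_x = 23/3  [2·signedArea(FBC) = 85/3 ∩ FC · DG = 65/3]
2. F_y = -9  [2·signedArea(FBC) = 85/3 ∩ FC · DG = 65/3]
   → F = (23/3, -9)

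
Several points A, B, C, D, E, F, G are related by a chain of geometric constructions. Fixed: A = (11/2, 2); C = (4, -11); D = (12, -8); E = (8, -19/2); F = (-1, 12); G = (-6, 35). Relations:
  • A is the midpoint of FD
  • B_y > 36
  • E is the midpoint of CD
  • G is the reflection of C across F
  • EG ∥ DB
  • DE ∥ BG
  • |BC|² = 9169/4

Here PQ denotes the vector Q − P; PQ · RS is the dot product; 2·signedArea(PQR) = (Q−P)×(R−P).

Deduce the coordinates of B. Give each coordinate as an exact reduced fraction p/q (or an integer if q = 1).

B = (-2, 73/2)

1. B_x = -2  [DE ∥ BG ∩ EG ∥ DB]
2. B_y = 73/2  [DE ∥ BG ∩ EG ∥ DB]
   → B = (-2, 73/2)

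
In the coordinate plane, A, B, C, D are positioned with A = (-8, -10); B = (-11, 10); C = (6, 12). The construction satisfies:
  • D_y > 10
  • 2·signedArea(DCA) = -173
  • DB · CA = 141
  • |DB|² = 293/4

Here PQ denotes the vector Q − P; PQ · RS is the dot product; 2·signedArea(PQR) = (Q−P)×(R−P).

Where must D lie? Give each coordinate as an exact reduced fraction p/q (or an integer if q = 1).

D = (-5/2, 11)

1. D_x = -5/2  [2·signedArea(DCA) = -173 ∩ DB · CA = 141]
2. D_y = 11  [2·signedArea(DCA) = -173 ∩ DB · CA = 141]
   → D = (-5/2, 11)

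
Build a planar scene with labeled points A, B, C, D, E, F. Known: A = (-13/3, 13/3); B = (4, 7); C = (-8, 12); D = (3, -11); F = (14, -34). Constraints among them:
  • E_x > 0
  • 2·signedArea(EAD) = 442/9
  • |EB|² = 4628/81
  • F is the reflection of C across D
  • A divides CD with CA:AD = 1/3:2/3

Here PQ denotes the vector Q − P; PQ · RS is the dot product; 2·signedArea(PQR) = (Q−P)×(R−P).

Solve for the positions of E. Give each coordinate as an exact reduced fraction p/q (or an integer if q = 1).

E = (8/9, 1/9)

1. E_x = 8/9  [line 46/3·x + 22/3·y + -130/9 = 0 ∩ |EB|² = 4628/81]
2. E_y = 1/9  [line 46/3·x + 22/3·y + -130/9 = 0 ∩ |EB|² = 4628/81]
   → E = (8/9, 1/9)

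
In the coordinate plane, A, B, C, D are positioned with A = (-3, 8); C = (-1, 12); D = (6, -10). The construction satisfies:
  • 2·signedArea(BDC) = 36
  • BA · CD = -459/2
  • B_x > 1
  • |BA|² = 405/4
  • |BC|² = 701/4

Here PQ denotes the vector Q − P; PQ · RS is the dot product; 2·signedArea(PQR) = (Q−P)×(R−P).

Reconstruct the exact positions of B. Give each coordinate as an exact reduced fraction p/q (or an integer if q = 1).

B = (3/2, -1)

1. B_x = 3/2  [2·signedArea(BDC) = 36 ∩ BA · CD = -459/2]
2. B_y = -1  [2·signedArea(BDC) = 36 ∩ BA · CD = -459/2]
   → B = (3/2, -1)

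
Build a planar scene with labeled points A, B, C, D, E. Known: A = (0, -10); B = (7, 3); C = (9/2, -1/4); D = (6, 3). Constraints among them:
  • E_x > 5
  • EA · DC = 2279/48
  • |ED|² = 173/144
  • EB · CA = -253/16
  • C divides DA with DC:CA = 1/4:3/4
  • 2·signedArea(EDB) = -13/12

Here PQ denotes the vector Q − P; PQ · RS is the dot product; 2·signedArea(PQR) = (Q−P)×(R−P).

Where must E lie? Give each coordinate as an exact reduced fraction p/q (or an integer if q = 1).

E = (35/6, 23/12)

1. E_x = 35/6  [EA · DC = 2279/48 ∩ 2·signedArea(EDB) = -13/12]
2. E_y = 23/12  [EA · DC = 2279/48 ∩ 2·signedArea(EDB) = -13/12]
   → E = (35/6, 23/12)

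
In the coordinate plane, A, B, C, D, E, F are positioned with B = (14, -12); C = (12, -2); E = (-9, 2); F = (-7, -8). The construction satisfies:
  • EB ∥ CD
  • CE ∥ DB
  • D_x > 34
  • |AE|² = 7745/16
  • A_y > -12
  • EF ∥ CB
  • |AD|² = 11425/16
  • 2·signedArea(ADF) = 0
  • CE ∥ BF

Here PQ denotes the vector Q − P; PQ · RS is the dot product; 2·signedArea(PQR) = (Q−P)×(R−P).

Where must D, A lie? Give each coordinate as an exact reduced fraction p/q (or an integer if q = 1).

A = (35/4, -11)
D = (35, -16)

1. D_x = 35  [CE ∥ DB ∩ EB ∥ CD]
2. D_y = -16  [CE ∥ DB ∩ EB ∥ CD]
   → D = (35, -16)
3. A_x = 35/4  [line -8·x + -42·y + -392 = 0 ∩ |AD|² = 11425/16]
4. A_y = -11  [line -8·x + -42·y + -392 = 0 ∩ |AD|² = 11425/16]
   → A = (35/4, -11)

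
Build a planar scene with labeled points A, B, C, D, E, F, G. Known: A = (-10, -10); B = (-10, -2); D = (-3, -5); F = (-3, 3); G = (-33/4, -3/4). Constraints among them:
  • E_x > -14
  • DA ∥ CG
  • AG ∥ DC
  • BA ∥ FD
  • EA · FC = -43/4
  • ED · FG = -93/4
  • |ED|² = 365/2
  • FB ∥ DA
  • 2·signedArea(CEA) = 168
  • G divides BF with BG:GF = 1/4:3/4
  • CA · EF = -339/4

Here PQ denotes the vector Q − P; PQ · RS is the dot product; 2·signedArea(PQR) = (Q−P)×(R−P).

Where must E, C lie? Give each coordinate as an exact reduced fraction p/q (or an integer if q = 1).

1. C_x = -5/4  [DA ∥ CG ∩ AG ∥ DC]
2. C_y = 17/4  [DA ∥ CG ∩ AG ∥ DC]
   → C = (-5/4, 17/4)
3. E_x = -27/2  [EA · FC = -43/4 ∩ 2·signedArea(CEA) = 168]
4. E_y = 7/2  [EA · FC = -43/4 ∩ 2·signedArea(CEA) = 168]
   → E = (-27/2, 7/2)

C = (-5/4, 17/4)
E = (-27/2, 7/2)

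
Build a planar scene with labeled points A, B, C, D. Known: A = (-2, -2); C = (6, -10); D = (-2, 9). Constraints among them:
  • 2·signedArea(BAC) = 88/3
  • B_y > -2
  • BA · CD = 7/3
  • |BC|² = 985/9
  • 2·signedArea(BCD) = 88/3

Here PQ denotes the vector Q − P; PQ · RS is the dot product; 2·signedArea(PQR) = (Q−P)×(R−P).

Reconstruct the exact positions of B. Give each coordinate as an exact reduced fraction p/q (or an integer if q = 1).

B = (2/3, -1)

1. B_x = 2/3  [2·signedArea(BAC) = 88/3 ∩ 2·signedArea(BCD) = 88/3]
2. B_y = -1  [2·signedArea(BAC) = 88/3 ∩ 2·signedArea(BCD) = 88/3]
   → B = (2/3, -1)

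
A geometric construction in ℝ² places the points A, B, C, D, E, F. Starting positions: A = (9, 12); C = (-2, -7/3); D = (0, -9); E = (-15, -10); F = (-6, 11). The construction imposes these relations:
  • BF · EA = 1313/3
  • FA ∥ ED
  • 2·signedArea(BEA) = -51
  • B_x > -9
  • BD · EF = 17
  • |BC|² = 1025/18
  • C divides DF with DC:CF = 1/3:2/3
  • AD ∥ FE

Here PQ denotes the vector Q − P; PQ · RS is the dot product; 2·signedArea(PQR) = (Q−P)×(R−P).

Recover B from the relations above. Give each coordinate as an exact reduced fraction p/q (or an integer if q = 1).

1. B_x = -17/2  [BF · EA = 1313/3 ∩ BD · EF = 17]
2. B_y = -37/6  [BF · EA = 1313/3 ∩ BD · EF = 17]
   → B = (-17/2, -37/6)

B = (-17/2, -37/6)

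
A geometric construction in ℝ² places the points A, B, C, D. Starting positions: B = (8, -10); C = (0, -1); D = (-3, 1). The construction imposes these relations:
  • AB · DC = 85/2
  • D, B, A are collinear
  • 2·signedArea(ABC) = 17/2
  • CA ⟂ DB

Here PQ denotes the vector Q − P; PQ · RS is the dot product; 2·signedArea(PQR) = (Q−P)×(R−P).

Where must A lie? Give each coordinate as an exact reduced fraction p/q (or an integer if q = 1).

A = (-1/2, -3/2)

1. A_x = -1/2  [D, B, A are collinear ∩ CA ⟂ DB]
2. A_y = -3/2  [D, B, A are collinear ∩ CA ⟂ DB]
   → A = (-1/2, -3/2)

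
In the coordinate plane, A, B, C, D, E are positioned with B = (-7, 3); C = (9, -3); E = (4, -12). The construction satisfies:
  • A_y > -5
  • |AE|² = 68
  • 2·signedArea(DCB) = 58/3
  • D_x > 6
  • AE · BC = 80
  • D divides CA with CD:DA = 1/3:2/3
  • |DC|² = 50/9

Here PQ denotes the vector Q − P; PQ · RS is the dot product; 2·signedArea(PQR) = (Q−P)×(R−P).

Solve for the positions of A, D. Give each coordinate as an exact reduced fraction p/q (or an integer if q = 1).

A = (2, -4)
D = (20/3, -10/3)

1. A_x = 2  [line -16·x + 6·y + 56 = 0 ∩ |AE|² = 68]
2. A_y = -4  [line -16·x + 6·y + 56 = 0 ∩ |AE|² = 68]
   → A = (2, -4)
3. D_x = 20/3  [D divides CA with CD:DA = 1/3:2/3]
4. D_y = -10/3  [D divides CA with CD:DA = 1/3:2/3]
   → D = (20/3, -10/3)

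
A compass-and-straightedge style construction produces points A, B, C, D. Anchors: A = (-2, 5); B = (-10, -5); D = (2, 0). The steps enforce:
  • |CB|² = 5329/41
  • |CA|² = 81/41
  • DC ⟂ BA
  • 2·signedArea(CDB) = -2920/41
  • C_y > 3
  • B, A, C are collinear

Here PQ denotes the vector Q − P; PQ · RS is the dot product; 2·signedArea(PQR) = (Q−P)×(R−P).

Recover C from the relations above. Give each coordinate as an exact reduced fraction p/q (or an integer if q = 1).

1. C_x = -118/41  [B, A, C are collinear ∩ DC ⟂ BA]
2. C_y = 160/41  [B, A, C are collinear ∩ DC ⟂ BA]
   → C = (-118/41, 160/41)

C = (-118/41, 160/41)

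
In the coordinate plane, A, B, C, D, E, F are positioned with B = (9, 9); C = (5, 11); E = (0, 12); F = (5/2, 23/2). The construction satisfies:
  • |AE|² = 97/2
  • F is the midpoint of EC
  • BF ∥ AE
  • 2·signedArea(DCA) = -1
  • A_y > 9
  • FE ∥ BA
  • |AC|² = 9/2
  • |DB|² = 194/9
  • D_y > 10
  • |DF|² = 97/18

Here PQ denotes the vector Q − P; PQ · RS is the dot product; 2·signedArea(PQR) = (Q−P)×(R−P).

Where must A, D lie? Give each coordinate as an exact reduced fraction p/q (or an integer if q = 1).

A = (13/2, 19/2)
D = (14/3, 32/3)

1. A_x = 13/2  [BF ∥ AE ∩ FE ∥ BA]
2. A_y = 19/2  [BF ∥ AE ∩ FE ∥ BA]
   → A = (13/2, 19/2)
3. D_x = 14/3  [line 3/2·x + 3/2·y + -23 = 0 ∩ |DB|² = 194/9]
4. D_y = 32/3  [line 3/2·x + 3/2·y + -23 = 0 ∩ |DB|² = 194/9]
   → D = (14/3, 32/3)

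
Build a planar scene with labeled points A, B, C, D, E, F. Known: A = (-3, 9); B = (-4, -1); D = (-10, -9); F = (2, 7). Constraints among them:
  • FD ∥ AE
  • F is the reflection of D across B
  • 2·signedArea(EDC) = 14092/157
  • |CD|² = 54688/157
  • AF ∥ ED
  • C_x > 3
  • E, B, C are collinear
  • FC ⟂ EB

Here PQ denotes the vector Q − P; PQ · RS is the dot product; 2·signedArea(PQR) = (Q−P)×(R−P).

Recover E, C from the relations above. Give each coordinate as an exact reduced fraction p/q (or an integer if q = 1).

C = (626/157, 527/157)
E = (-15, -7)

1. E_x = -15  [AF ∥ ED ∩ FD ∥ AE]
2. E_y = -7  [AF ∥ ED ∩ FD ∥ AE]
   → E = (-15, -7)
3. C_x = 626/157  [E, B, C are collinear ∩ FC ⟂ EB]
4. C_y = 527/157  [E, B, C are collinear ∩ FC ⟂ EB]
   → C = (626/157, 527/157)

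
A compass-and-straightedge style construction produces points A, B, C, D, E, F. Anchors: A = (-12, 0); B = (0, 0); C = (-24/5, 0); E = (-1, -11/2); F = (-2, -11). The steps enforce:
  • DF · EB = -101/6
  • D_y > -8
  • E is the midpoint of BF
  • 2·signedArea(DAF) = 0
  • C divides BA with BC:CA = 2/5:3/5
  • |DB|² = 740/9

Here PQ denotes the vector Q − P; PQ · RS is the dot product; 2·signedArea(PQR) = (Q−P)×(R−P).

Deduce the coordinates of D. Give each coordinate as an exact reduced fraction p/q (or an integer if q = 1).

1. D_x = -16/3  [2·signedArea(DAF) = 0 ∩ DF · EB = -101/6]
2. D_y = -22/3  [2·signedArea(DAF) = 0 ∩ DF · EB = -101/6]
   → D = (-16/3, -22/3)

D = (-16/3, -22/3)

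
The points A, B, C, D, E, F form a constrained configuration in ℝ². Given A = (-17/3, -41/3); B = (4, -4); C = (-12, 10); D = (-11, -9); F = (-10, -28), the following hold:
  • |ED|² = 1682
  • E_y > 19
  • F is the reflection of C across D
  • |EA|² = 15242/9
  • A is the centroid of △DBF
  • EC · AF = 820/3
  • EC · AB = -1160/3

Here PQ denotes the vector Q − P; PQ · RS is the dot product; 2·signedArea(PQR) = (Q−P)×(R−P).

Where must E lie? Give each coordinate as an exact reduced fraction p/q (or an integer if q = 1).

E = (18, 20)

1. E_x = 18  [EC · AF = 820/3 ∩ EC · AB = -1160/3]
2. E_y = 20  [EC · AF = 820/3 ∩ EC · AB = -1160/3]
   → E = (18, 20)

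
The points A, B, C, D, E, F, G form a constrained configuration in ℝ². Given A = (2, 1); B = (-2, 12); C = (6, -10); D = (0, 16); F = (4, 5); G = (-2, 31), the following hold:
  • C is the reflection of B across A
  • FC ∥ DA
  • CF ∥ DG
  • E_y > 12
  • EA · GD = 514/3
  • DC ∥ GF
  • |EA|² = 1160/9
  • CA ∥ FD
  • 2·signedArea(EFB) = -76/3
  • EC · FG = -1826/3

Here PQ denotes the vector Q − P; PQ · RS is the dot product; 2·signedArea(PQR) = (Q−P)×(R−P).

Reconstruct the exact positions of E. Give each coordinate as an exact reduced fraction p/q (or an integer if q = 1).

1. E_x = 4/3  [2·signedArea(EFB) = -76/3 ∩ EA · GD = 514/3]
2. E_y = 37/3  [2·signedArea(EFB) = -76/3 ∩ EA · GD = 514/3]
   → E = (4/3, 37/3)

E = (4/3, 37/3)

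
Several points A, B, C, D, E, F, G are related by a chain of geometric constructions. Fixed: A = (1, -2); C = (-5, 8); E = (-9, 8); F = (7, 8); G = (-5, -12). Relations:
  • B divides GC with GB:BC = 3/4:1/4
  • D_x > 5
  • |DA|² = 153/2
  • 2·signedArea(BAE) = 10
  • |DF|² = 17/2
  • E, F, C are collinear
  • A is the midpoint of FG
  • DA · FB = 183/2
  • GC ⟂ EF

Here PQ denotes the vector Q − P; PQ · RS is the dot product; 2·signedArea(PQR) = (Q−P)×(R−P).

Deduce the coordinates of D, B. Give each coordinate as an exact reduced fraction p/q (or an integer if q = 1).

1. B_x = -5  [B divides GC with GB:BC = 3/4:1/4]
2. B_y = 3  [B divides GC with GB:BC = 3/4:1/4]
   → B = (-5, 3)
3. D_x = 11/2  [line 12·x + 5·y + -187/2 = 0 ∩ |DF|² = 17/2]
4. D_y = 11/2  [line 12·x + 5·y + -187/2 = 0 ∩ |DF|² = 17/2]
   → D = (11/2, 11/2)

B = (-5, 3)
D = (11/2, 11/2)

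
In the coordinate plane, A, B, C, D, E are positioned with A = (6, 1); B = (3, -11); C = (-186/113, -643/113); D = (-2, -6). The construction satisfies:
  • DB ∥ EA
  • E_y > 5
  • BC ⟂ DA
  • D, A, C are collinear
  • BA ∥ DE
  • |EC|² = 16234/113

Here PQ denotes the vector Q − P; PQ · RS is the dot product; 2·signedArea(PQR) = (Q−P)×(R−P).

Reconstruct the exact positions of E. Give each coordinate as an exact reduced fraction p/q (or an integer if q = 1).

E = (1, 6)

1. E_x = 1  [DB ∥ EA ∩ BA ∥ DE]
2. E_y = 6  [DB ∥ EA ∩ BA ∥ DE]
   → E = (1, 6)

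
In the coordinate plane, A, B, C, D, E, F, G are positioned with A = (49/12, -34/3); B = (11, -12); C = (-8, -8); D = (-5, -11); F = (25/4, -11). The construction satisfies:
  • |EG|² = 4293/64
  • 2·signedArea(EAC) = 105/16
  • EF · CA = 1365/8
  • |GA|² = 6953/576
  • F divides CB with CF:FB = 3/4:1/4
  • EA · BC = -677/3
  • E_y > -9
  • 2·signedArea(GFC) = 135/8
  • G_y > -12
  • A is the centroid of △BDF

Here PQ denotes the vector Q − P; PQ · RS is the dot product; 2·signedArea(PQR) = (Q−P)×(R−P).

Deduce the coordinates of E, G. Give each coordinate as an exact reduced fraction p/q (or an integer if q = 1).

E = (-29/4, -35/4)
G = (5/8, -11)

1. E_x = -29/4  [EF · CA = 1365/8 ∩ EA · BC = -677/3]
2. E_y = -35/4  [EF · CA = 1365/8 ∩ EA · BC = -677/3]
   → E = (-29/4, -35/4)
3. G_x = 5/8  [line -3·x + -57/4·y + -1239/8 = 0 ∩ |GA|² = 6953/576]
4. G_y = -11  [line -3·x + -57/4·y + -1239/8 = 0 ∩ |GA|² = 6953/576]
   → G = (5/8, -11)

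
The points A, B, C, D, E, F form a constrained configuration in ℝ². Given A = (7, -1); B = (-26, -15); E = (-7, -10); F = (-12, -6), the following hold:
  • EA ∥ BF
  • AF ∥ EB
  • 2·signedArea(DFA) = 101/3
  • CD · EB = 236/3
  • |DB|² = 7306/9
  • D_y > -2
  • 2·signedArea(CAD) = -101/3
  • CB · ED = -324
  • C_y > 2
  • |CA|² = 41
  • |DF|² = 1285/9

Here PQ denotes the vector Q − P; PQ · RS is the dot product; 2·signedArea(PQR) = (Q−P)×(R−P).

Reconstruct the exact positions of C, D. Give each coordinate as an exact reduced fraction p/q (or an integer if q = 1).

C = (2, 3)
D = (-1, -4/3)

1. D_x = -1  [line -5·x + 19·y + 61/3 = 0 ∩ |DF|² = 1285/9]
2. D_y = -4/3  [line -5·x + 19·y + 61/3 = 0 ∩ |DF|² = 1285/9]
   → D = (-1, -4/3)
3. C_x = 2  [2·signedArea(CAD) = -101/3 ∩ CD · EB = 236/3]
4. C_y = 3  [2·signedArea(CAD) = -101/3 ∩ CD · EB = 236/3]
   → C = (2, 3)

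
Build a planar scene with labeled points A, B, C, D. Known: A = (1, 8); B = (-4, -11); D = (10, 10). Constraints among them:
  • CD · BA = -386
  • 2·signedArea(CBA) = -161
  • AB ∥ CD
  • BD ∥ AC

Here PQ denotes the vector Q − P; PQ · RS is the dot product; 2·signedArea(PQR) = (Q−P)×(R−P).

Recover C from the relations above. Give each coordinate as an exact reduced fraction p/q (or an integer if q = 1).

C = (15, 29)

1. C_x = 15  [AB ∥ CD ∩ BD ∥ AC]
2. C_y = 29  [AB ∥ CD ∩ BD ∥ AC]
   → C = (15, 29)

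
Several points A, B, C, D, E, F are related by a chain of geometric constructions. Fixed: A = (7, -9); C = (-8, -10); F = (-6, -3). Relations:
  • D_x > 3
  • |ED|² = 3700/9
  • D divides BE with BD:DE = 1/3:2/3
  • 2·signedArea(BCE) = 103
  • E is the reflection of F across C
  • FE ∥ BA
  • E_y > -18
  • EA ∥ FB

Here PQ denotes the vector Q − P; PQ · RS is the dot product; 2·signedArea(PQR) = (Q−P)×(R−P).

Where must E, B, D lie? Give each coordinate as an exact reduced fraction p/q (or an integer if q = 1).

1. E_x = -10  [E is the reflection of F across C]
2. E_y = -17  [E is the reflection of F across C]
   → E = (-10, -17)
3. B_x = 11  [FE ∥ BA ∩ EA ∥ FB]
4. B_y = 5  [FE ∥ BA ∩ EA ∥ FB]
   → B = (11, 5)
5. D_x = 4  [D divides BE with BD:DE = 1/3:2/3]
6. D_y = -7/3  [D divides BE with BD:DE = 1/3:2/3]
   → D = (4, -7/3)

B = (11, 5)
D = (4, -7/3)
E = (-10, -17)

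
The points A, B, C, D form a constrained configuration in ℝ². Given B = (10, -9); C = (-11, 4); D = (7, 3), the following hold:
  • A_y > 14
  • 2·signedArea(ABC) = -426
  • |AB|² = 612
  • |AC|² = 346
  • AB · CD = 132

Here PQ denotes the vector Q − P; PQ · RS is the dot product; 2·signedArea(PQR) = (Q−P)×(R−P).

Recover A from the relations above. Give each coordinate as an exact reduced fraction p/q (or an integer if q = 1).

1. A_x = 4  [2·signedArea(ABC) = -426 ∩ AB · CD = 132]
2. A_y = 15  [2·signedArea(ABC) = -426 ∩ AB · CD = 132]
   → A = (4, 15)

A = (4, 15)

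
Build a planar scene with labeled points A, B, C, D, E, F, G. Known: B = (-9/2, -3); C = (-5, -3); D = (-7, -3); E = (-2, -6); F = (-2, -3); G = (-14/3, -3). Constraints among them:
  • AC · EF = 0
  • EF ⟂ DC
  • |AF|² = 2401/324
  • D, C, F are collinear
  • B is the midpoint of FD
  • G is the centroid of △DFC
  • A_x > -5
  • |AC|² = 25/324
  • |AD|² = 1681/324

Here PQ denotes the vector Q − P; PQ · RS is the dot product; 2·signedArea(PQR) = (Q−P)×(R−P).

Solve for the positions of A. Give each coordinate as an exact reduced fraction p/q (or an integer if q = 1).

1. A_y = -3  [AC · EF = 0]
2. A_x = -85/18  [|AC|² = 25/324]
   → A = (-85/18, -3)

A = (-85/18, -3)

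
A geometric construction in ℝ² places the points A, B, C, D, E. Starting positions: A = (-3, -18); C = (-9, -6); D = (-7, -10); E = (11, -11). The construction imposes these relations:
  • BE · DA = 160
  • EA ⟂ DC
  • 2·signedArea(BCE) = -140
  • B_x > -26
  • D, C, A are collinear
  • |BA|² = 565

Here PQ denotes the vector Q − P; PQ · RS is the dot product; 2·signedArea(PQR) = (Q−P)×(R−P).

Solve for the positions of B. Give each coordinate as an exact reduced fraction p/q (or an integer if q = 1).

B = (-25, -9)

1. B_x = -25  [BE · DA = 160 ∩ 2·signedArea(BCE) = -140]
2. B_y = -9  [BE · DA = 160 ∩ 2·signedArea(BCE) = -140]
   → B = (-25, -9)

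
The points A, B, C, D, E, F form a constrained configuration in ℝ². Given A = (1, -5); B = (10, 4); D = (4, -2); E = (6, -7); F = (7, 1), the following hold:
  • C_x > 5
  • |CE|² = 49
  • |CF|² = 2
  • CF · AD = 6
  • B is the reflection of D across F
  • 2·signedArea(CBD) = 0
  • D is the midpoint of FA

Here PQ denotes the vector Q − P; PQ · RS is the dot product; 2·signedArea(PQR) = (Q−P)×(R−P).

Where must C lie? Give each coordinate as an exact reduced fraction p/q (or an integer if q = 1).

C = (6, 0)

1. C_x = 6  [2·signedArea(CBD) = 0 ∩ CF · AD = 6]
2. C_y = 0  [2·signedArea(CBD) = 0 ∩ CF · AD = 6]
   → C = (6, 0)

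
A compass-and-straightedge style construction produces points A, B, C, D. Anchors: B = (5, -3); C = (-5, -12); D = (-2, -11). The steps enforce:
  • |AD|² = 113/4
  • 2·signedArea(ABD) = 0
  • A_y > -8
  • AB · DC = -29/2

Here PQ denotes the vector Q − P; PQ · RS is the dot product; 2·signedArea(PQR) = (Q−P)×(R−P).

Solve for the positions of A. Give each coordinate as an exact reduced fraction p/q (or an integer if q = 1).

A = (3/2, -7)

1. A_x = 3/2  [2·signedArea(ABD) = 0 ∩ AB · DC = -29/2]
2. A_y = -7  [2·signedArea(ABD) = 0 ∩ AB · DC = -29/2]
   → A = (3/2, -7)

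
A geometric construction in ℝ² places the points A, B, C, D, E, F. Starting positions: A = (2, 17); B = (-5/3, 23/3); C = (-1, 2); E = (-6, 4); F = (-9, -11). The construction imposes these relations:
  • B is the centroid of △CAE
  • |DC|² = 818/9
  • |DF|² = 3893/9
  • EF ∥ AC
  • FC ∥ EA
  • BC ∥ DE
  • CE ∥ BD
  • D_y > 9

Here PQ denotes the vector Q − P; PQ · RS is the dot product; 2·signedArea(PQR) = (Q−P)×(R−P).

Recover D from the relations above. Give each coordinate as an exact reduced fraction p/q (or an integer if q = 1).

D = (-20/3, 29/3)

1. D_x = -20/3  [BC ∥ DE ∩ CE ∥ BD]
2. D_y = 29/3  [BC ∥ DE ∩ CE ∥ BD]
   → D = (-20/3, 29/3)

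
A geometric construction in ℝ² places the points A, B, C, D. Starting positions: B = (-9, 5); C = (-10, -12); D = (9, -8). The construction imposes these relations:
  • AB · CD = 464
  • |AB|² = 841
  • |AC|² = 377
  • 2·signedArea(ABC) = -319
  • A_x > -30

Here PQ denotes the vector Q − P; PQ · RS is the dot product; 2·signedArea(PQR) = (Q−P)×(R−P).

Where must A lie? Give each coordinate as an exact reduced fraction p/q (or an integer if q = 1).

A = (-29, -16)

1. A_x = -29  [AB · CD = 464 ∩ 2·signedArea(ABC) = -319]
2. A_y = -16  [AB · CD = 464 ∩ 2·signedArea(ABC) = -319]
   → A = (-29, -16)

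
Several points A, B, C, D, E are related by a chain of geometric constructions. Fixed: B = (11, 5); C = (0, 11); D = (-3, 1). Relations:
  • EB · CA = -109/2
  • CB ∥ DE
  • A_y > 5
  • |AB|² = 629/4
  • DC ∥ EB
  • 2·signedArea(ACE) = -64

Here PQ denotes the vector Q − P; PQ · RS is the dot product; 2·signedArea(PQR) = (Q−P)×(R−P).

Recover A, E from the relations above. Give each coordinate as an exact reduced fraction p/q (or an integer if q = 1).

1. E_x = 8  [DC ∥ EB ∩ CB ∥ DE]
2. E_y = -5  [DC ∥ EB ∩ CB ∥ DE]
   → E = (8, -5)
3. A_x = -3/2  [2·signedArea(ACE) = -64 ∩ EB · CA = -109/2]
4. A_y = 6  [2·signedArea(ACE) = -64 ∩ EB · CA = -109/2]
   → A = (-3/2, 6)

A = (-3/2, 6)
E = (8, -5)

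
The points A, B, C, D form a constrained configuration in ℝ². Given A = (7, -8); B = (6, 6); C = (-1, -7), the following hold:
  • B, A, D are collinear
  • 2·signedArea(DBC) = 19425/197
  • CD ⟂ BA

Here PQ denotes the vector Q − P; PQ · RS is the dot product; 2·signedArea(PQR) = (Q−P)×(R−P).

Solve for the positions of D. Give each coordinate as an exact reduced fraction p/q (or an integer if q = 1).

1. D_x = 1357/197  [B, A, D are collinear ∩ CD ⟂ BA]
2. D_y = -1268/197  [B, A, D are collinear ∩ CD ⟂ BA]
   → D = (1357/197, -1268/197)

D = (1357/197, -1268/197)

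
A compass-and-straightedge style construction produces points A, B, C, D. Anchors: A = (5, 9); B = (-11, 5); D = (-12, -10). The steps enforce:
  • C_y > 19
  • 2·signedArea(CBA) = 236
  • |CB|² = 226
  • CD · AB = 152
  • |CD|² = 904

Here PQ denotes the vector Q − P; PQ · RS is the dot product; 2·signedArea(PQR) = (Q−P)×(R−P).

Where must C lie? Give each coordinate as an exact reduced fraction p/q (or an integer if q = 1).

C = (-10, 20)

1. C_x = -10  [2·signedArea(CBA) = 236 ∩ CD · AB = 152]
2. C_y = 20  [2·signedArea(CBA) = 236 ∩ CD · AB = 152]
   → C = (-10, 20)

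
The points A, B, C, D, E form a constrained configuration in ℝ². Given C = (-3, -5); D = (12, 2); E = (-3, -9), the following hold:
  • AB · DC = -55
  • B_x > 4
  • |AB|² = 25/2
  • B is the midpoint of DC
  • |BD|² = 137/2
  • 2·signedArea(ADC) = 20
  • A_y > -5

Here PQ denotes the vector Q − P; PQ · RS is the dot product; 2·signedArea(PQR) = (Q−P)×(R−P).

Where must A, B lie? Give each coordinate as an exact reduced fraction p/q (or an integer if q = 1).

A = (2, -4)
B = (9/2, -3/2)

1. B_x = 9/2  [B is the midpoint of DC]
2. B_y = -3/2  [B is the midpoint of DC]
   → B = (9/2, -3/2)
3. A_x = 2  [2·signedArea(ADC) = 20 ∩ AB · DC = -55]
4. A_y = -4  [2·signedArea(ADC) = 20 ∩ AB · DC = -55]
   → A = (2, -4)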